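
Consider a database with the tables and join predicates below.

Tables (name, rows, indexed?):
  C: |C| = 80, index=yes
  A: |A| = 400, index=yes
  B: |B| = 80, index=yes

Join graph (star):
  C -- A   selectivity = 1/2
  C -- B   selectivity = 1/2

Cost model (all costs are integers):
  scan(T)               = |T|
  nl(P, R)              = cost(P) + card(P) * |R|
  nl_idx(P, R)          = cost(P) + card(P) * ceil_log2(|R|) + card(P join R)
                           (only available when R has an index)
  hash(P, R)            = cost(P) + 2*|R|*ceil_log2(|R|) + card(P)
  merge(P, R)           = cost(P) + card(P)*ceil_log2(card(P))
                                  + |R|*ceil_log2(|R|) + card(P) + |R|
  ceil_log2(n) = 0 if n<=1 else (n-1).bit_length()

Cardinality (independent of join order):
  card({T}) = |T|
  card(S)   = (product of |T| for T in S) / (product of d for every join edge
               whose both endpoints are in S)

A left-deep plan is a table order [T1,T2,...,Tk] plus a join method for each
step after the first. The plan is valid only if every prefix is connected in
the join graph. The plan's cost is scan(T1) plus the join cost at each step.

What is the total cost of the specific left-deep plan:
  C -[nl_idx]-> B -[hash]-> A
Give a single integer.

14240

step 1: scan C: cost=80, card=80
step 2: join B via nl_idx
    card(P join B) = 80*80/(2) = 3200
    cost = 80 + 80*7 + 3200 = 3840
step 3: join A via hash
    card(P join A) = 3200*400/(2) = 640000
    cost = 3840 + 2*400*9 + 3200 = 14240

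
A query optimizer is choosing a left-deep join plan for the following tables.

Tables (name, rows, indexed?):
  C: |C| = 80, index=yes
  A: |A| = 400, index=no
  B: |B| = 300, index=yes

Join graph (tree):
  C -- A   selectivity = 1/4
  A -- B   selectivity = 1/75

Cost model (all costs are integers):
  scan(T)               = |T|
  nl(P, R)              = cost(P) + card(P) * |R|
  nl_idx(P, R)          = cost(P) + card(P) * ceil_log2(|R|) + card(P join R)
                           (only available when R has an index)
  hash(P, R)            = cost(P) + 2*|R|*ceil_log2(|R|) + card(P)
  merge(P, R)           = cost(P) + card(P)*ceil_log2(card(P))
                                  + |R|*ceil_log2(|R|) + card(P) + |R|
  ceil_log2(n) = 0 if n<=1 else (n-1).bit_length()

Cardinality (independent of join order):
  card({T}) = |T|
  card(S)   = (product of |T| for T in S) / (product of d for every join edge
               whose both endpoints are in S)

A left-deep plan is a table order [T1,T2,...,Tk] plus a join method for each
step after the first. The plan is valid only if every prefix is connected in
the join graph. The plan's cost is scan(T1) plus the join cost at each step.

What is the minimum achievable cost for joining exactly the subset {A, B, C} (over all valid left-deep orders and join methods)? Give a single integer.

Selinger DP over subsets of {A,B,C}:
  {C}: scan cost=80, card=80
  {A}: scan cost=400, card=400
  {B}: scan cost=300, card=300
  {AC}: card=8000; try (C,hash)→1920, (A,merge)→4720, (C,merge)→5040, (A,hash)→7360, (C,nl_idx)→11200, (A,nl)→32080 …(+1); best=1920 via (C,hash)
  {AB}: card=1600; try (B,nl_idx)→5600, (B,hash)→6200, (A,merge)→7300, (B,merge)→7400, (A,hash)→7800, (A,nl)→120300 …(+1); best=5600 via (B,nl_idx)
  {ABC}: card=32000; try (C,hash)→8320, (B,hash)→15320, (C,merge)→25440, (C,nl_idx)→48800, (B,nl_idx)→105920, (B,merge)→116920 …(+2); best=8320 via (C,hash)

8320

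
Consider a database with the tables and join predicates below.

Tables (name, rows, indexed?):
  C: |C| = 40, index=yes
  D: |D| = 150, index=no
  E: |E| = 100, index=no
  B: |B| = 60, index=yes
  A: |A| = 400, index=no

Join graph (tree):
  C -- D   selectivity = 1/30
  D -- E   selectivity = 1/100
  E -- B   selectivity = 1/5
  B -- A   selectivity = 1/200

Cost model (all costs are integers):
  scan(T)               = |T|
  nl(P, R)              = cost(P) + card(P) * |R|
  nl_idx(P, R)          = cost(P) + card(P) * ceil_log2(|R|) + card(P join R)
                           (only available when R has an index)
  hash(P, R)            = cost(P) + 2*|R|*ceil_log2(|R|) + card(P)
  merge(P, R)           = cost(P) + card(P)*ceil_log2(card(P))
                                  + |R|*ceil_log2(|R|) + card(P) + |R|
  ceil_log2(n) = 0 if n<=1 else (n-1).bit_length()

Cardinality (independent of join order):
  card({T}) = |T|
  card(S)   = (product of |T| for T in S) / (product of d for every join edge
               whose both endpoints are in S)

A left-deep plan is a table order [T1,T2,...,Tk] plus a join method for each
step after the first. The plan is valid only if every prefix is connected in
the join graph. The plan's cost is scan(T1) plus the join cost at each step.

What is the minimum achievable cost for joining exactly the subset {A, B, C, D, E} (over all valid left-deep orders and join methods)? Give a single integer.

11920

Selinger DP over subsets of {A,B,C,D,E}:
  {C}: scan cost=40, card=40
  {D}: scan cost=150, card=150
  {E}: scan cost=100, card=100
  {B}: scan cost=60, card=60
  {A}: scan cost=400, card=400
  {CD}: card=200; try (C,hash)→780, (C,nl_idx)→1250, (D,merge)→1670, (C,merge)→1780, (D,hash)→2480, (D,nl)→6040 …(+1); best=780 via (C,hash)
  {DE}: card=150; try (E,hash)→1700, (D,merge)→2250, (E,merge)→2300, (D,hash)→2600, (D,nl)→15100, (E,nl)→15150; best=1700 via (E,hash)
  {BE}: card=1200; try (B,hash)→920, (E,merge)→1280, (B,merge)→1320, (E,hash)→1520, (B,nl_idx)→1900, (E,nl)→6060 …(+1); best=920 via (B,hash)
  {AB}: card=120; try (B,hash)→1520, (B,nl_idx)→2920, (A,merge)→4480, (B,merge)→4820, (A,hash)→7320, (A,nl)→24060 …(+1); best=1520 via (B,hash)
  {CDE}: card=200; try (C,hash)→2330, (E,hash)→2380, (C,nl_idx)→2800, (C,merge)→3330, (E,merge)→3380, (C,nl)→7700 …(+1); best=2330 via (C,hash)
  {BDE}: card=1800; try (B,hash)→2570, (B,merge)→3470, (B,nl_idx)→4400, (D,hash)→4520, (B,nl)→10700, (D,merge)→16670 …(+1); best=2570 via (B,hash)
  {ABE}: card=2400; try (E,hash)→3040, (E,merge)→3280, (A,hash)→9320, (E,nl)→13520, (A,merge)→19320, (A,nl)→480920; best=3040 via (E,hash)
  {BCDE}: card=2400; try (B,hash)→3250, (B,merge)→4550, (C,hash)→4850, (B,nl_idx)→5930, (B,nl)→14330, (C,nl_idx)→15770 …(+2); best=3250 via (B,hash)
  {ABDE}: card=3600; try (D,hash)→7840, (A,hash)→11570, (A,merge)→28170, (D,merge)→35590, (D,nl)→363040, (A,nl)→722570; best=7840 via (D,hash)
  {ABCDE}: card=4800; try (C,hash)→11920, (A,hash)→12850, (C,nl_idx)→34240, (A,merge)→38450, (C,merge)→54920, (C,nl)→151840 …(+1); best=11920 via (C,hash)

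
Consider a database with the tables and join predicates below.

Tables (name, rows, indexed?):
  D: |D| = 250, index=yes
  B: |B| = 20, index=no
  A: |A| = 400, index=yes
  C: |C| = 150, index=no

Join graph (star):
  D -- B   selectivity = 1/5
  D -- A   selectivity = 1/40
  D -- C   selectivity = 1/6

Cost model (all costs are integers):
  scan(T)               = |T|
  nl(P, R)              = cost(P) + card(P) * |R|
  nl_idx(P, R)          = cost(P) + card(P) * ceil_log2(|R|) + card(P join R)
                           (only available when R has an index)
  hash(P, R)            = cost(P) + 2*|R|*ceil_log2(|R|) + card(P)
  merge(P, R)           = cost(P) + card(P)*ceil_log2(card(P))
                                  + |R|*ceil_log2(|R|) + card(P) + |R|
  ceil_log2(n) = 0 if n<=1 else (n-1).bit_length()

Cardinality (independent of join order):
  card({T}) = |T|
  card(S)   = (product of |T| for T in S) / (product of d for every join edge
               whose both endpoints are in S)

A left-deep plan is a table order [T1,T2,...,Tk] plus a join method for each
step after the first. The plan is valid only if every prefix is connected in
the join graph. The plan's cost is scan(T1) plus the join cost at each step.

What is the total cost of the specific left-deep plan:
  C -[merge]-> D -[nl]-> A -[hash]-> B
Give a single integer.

2566450

step 1: scan C: cost=150, card=150
step 2: join D via merge
    card(P join D) = 150*250/(6) = 6250
    cost = 150 + 150*8 + 250*8 + 150 + 250 = 3750
step 3: join A via nl
    card(P join A) = 6250*400/(40) = 62500
    cost = 3750 + 6250*400 = 2503750
step 4: join B via hash
    card(P join B) = 62500*20/(5) = 250000
    cost = 2503750 + 2*20*5 + 62500 = 2566450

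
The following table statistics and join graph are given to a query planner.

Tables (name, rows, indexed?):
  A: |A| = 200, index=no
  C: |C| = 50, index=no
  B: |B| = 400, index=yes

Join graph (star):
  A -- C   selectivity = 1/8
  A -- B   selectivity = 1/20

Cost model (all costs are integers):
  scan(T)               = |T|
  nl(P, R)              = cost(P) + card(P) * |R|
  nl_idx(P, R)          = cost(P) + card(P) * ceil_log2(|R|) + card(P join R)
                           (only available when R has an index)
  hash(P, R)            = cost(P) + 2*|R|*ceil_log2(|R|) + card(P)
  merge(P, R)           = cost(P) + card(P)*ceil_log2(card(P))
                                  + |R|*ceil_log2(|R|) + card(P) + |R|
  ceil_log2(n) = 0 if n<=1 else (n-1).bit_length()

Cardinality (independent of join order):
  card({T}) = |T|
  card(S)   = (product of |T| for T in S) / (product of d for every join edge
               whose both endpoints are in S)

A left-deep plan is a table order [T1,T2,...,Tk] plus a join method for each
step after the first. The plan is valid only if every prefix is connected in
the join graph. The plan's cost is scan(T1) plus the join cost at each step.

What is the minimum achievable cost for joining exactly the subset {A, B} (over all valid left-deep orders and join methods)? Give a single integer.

4000

Selinger DP over subsets of {A,B}:
  {A}: scan cost=200, card=200
  {B}: scan cost=400, card=400
  {AB}: card=4000; try (A,hash)→4000, (B,merge)→6000, (B,nl_idx)→6000, (A,merge)→6200, (B,hash)→7600, (B,nl)→80200 …(+1); best=4000 via (A,hash)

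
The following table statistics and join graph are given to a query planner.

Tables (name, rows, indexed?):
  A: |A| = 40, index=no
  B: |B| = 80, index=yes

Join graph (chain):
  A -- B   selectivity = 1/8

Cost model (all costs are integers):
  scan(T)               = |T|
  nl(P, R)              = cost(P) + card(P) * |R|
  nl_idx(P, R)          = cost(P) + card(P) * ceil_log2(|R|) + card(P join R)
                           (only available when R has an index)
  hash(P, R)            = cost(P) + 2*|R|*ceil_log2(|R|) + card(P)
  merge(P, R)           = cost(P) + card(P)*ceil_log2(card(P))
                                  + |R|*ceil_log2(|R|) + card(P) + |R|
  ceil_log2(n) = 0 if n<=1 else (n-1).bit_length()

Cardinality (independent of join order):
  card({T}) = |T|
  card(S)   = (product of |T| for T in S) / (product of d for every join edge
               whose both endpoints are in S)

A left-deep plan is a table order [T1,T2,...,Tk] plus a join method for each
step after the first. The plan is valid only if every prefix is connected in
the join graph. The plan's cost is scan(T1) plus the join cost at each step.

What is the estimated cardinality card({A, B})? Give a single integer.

Tables in S: A(40), B(80)
Edges inside S: A-B(d=8)
numerator = 40 * 80 = 3200
denominator = 8 = 8
card(S) = 3200 / 8 = 400

400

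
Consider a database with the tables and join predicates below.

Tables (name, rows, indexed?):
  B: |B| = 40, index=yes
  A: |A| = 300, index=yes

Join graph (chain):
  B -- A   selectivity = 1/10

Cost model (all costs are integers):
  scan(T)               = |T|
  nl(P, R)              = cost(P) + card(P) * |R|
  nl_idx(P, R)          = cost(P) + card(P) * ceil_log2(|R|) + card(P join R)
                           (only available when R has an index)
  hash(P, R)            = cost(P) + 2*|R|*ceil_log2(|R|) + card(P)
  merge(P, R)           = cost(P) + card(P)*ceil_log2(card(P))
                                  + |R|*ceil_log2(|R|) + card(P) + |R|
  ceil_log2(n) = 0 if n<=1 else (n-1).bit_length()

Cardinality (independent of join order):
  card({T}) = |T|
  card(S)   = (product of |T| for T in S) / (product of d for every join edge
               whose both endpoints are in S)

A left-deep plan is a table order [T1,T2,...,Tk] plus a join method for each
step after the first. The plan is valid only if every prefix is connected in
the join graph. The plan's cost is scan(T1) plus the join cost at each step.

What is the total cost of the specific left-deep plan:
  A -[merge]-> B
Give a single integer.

step 1: scan A: cost=300, card=300
step 2: join B via merge
    card(P join B) = 300*40/(10) = 1200
    cost = 300 + 300*9 + 40*6 + 300 + 40 = 3580

3580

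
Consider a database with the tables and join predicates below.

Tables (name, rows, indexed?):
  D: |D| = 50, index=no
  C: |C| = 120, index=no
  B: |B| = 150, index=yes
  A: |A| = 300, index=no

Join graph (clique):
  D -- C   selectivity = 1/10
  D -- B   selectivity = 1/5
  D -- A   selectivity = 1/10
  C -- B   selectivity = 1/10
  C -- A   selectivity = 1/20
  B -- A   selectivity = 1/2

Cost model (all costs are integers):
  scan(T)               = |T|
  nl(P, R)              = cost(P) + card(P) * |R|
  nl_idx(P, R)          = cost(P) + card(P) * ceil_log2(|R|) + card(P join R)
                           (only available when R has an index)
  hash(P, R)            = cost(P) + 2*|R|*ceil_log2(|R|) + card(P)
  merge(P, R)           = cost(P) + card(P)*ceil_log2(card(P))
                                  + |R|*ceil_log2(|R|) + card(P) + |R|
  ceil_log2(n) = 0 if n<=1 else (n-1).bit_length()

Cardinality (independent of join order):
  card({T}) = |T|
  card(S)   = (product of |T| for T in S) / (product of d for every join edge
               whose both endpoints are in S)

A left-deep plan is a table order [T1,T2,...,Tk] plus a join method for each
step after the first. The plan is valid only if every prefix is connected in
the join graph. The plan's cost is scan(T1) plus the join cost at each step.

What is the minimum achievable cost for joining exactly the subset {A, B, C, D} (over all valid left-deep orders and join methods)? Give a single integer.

Selinger DP over subsets of {A,B,C,D}:
  {D}: scan cost=50, card=50
  {C}: scan cost=120, card=120
  {B}: scan cost=150, card=150
  {A}: scan cost=300, card=300
  {CD}: card=600; try (D,hash)→840, (C,merge)→1360, (D,merge)→1430, (C,hash)→1780, (C,nl)→6050, (D,nl)→6120; best=840 via (D,hash)
  {BD}: card=1500; try (D,hash)→900, (B,merge)→1750, (D,merge)→1850, (B,nl_idx)→1950, (B,hash)→2500, (B,nl)→7550 …(+1); best=900 via (D,hash)
  {AD}: card=1500; try (D,hash)→1200, (A,merge)→3400, (D,merge)→3650, (A,hash)→5500, (A,nl)→15050, (D,nl)→15300; best=1200 via (D,hash)
  {BC}: card=1800; try (C,hash)→1980, (B,merge)→2430, (C,merge)→2460, (B,hash)→2640, (B,nl_idx)→2880, (B,nl)→18120 …(+1); best=1980 via (C,hash)
  {AC}: card=1800; try (C,hash)→2280, (A,merge)→4080, (C,merge)→4260, (A,hash)→5640, (A,nl)→36120, (C,nl)→36300; best=2280 via (C,hash)
  {AB}: card=22500; try (B,hash)→3000, (A,merge)→4500, (B,merge)→4650, (A,hash)→5700, (B,nl_idx)→25200, (A,nl)→45150 …(+1); best=3000 via (B,hash)
  {BCD}: card=1800; try (B,hash)→3840, (C,hash)→4080, (D,hash)→4380, (B,nl_idx)→7440, (B,merge)→8790, (C,merge)→19860 …(+4); best=3840 via (B,hash)
  {ACD}: card=900; try (C,hash)→4380, (D,hash)→4680, (A,hash)→6840, (A,merge)→10440, (C,merge)→20160, (D,merge)→24230 …(+3); best=4380 via (C,hash)
  {ABD}: card=22500; try (B,hash)→5100, (A,hash)→7800, (B,merge)→20550, (A,merge)→21900, (D,hash)→26100, (B,nl_idx)→35700 …(+4); best=5100 via (B,hash)
  {ABC}: card=13500; try (B,hash)→6480, (A,hash)→9180, (B,merge)→25230, (A,merge)→26580, (C,hash)→27180, (B,nl_idx)→30180 …(+4); best=6480 via (B,hash)
  {ABCD}: card=1350; try (B,hash)→7680, (A,hash)→11040, (B,nl_idx)→12930, (B,merge)→15630, (D,hash)→20580, (A,merge)→28440 …(+7); best=7680 via (B,hash)

7680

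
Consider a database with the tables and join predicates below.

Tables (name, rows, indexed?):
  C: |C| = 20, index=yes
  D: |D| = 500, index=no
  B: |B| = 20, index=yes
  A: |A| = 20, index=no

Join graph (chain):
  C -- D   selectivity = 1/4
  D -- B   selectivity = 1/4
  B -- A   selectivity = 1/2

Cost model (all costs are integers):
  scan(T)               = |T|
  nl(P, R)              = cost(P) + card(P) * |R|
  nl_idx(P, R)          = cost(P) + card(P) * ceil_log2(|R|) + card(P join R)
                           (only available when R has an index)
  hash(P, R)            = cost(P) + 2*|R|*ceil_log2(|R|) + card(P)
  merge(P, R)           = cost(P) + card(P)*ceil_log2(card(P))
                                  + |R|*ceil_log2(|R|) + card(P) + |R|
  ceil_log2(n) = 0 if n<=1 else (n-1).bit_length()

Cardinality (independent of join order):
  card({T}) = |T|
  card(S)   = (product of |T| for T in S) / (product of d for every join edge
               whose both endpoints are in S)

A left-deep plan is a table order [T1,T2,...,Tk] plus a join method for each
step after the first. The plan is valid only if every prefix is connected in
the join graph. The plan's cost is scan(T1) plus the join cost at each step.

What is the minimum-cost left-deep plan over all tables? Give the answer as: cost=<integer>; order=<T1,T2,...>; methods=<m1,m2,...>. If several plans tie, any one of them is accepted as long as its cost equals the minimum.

Selinger DP (subsets sized 1..n):
  {C}: scan cost=20, card=20
  {D}: scan cost=500, card=500
  {B}: scan cost=20, card=20
  {A}: scan cost=20, card=20
  {CD}: card=2500; try (C,hash)→1200, (D,merge)→5140, (C,nl_idx)→5500, (C,merge)→5620, (D,hash)→9040, (D,nl)→10020 …(+1); best=1200 via (C,hash)
  {BD}: card=2500; try (B,hash)→1200, (D,merge)→5140, (B,nl_idx)→5500, (B,merge)→5620, (D,hash)→9040, (D,nl)→10020 …(+1); best=1200 via (B,hash)
  {AB}: card=200; try (B,hash)→240, (A,hash)→240, (B,merge)→260, (A,merge)→260, (B,nl_idx)→320, (B,nl)→420 …(+1); best=240 via (B,hash)
  {BCD}: card=12500; try (C,hash)→3900, (B,hash)→3900, (C,nl_idx)→26200, (B,nl_idx)→26200, (C,merge)→33820, (B,merge)→33820 …(+2); best=3900 via (C,hash)
  {ABD}: card=25000; try (A,hash)→3900, (D,merge)→7040, (D,hash)→9440, (A,merge)→33820, (A,nl)→51200, (D,nl)→100240; best=3900 via (A,hash)
  {ABCD}: card=125000; try (A,hash)→16600, (C,hash)→29100, (A,merge)→191520, (C,nl_idx)→253900, (A,nl)→253900, (C,merge)→404020 …(+1); best=16600 via (A,hash)

cost=16600; order=D,B,C,A; methods=hash,hash,hash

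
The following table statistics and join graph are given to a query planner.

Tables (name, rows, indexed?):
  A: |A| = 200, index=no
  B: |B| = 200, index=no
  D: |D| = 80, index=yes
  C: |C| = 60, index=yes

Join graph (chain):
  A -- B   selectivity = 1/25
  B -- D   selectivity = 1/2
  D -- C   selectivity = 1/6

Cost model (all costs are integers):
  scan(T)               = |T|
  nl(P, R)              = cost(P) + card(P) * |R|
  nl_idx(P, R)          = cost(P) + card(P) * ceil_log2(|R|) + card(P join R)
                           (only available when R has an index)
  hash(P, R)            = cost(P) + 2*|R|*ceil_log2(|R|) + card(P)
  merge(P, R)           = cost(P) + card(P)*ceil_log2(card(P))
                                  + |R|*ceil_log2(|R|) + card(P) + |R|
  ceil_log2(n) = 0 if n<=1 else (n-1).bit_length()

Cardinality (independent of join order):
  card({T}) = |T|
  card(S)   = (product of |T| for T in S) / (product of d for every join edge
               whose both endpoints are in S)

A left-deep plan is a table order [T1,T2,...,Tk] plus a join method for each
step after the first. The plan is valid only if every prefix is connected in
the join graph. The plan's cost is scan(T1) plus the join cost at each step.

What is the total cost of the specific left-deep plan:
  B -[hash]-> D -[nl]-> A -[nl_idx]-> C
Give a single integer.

step 1: scan B: cost=200, card=200
step 2: join D via hash
    card(P join D) = 200*80/(2) = 8000
    cost = 200 + 2*80*7 + 200 = 1520
step 3: join A via nl
    card(P join A) = 8000*200/(25) = 64000
    cost = 1520 + 8000*200 = 1601520
step 4: join C via nl_idx
    card(P join C) = 64000*60/(6) = 640000
    cost = 1601520 + 64000*6 + 640000 = 2625520

2625520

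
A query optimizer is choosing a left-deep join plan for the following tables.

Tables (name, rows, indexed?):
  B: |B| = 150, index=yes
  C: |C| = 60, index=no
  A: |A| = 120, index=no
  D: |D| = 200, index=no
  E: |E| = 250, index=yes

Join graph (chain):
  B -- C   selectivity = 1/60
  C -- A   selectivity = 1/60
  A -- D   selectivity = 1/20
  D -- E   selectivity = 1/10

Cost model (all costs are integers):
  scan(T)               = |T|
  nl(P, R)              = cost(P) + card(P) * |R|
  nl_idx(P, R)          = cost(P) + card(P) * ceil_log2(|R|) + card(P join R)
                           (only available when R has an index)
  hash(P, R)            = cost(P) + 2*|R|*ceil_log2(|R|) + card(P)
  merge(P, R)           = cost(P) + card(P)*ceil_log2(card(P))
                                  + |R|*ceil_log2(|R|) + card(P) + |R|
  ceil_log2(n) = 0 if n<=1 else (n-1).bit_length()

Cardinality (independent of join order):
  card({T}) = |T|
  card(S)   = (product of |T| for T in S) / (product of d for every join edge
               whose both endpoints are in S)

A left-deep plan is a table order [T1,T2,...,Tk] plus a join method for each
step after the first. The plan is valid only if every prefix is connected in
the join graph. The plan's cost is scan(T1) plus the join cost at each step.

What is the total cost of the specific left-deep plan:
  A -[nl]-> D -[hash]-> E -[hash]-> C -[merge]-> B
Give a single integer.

step 1: scan A: cost=120, card=120
step 2: join D via nl
    card(P join D) = 120*200/(20) = 1200
    cost = 120 + 120*200 = 24120
step 3: join E via hash
    card(P join E) = 1200*250/(10) = 30000
    cost = 24120 + 2*250*8 + 1200 = 29320
step 4: join C via hash
    card(P join C) = 30000*60/(60) = 30000
    cost = 29320 + 2*60*6 + 30000 = 60040
step 5: join B via merge
    card(P join B) = 30000*150/(60) = 75000
    cost = 60040 + 30000*15 + 150*8 + 30000 + 150 = 541390

541390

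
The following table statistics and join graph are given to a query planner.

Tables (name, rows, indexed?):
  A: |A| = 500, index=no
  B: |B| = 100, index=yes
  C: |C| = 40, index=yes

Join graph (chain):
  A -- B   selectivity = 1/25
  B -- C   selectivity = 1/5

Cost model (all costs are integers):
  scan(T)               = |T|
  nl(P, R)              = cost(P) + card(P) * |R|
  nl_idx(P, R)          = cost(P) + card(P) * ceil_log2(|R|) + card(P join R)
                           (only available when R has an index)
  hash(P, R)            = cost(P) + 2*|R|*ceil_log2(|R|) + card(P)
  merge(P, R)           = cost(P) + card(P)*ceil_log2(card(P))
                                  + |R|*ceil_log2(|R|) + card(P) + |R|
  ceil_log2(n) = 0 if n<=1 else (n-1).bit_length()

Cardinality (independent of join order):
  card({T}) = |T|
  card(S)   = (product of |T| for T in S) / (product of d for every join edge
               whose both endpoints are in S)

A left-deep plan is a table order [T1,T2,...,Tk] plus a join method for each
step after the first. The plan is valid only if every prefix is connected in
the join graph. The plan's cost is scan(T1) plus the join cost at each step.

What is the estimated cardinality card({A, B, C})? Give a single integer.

Tables in S: A(500), B(100), C(40)
Edges inside S: A-B(d=25), B-C(d=5)
numerator = 500 * 100 * 40 = 2000000
denominator = 25 * 5 = 125
card(S) = 2000000 / 125 = 16000

16000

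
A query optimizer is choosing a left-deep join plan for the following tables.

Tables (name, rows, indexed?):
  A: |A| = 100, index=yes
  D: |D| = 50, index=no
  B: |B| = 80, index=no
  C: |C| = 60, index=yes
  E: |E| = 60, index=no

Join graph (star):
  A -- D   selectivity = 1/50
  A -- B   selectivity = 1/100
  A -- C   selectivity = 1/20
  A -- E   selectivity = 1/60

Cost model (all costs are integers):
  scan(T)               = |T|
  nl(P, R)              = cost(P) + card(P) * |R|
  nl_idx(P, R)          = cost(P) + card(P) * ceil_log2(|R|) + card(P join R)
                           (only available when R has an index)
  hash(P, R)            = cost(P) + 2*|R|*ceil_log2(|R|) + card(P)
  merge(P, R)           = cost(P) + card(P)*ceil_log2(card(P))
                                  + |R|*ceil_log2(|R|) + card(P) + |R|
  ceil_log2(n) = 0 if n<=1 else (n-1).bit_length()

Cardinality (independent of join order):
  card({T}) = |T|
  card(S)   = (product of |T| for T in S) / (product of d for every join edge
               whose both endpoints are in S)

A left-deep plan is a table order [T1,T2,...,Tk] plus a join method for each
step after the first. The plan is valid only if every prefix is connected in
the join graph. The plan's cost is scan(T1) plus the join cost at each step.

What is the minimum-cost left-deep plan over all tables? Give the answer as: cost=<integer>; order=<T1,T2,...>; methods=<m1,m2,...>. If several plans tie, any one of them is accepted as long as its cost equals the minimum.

Selinger DP (subsets sized 1..n):
  {A}: scan cost=100, card=100
  {D}: scan cost=50, card=50
  {B}: scan cost=80, card=80
  {C}: scan cost=60, card=60
  {E}: scan cost=60, card=60
  {AD}: card=100; try (A,nl_idx)→500, (D,hash)→800, (A,merge)→1200, (D,merge)→1250, (A,hash)→1500, (A,nl)→5050 …(+1); best=500 via (A,nl_idx)
  {AB}: card=80; try (A,nl_idx)→720, (B,hash)→1320, (A,merge)→1520, (B,merge)→1540, (A,hash)→1560, (A,nl)→8080 …(+1); best=720 via (A,nl_idx)
  {AC}: card=300; try (A,nl_idx)→780, (C,hash)→920, (C,nl_idx)→1000, (A,merge)→1280, (C,merge)→1320, (A,hash)→1520 …(+2); best=780 via (A,nl_idx)
  {AE}: card=100; try (A,nl_idx)→580, (E,hash)→920, (A,merge)→1280, (E,merge)→1320, (A,hash)→1520, (A,nl)→6060 …(+1); best=580 via (A,nl_idx)
  {ABD}: card=80; try (D,hash)→1400, (D,merge)→1710, (B,hash)→1720, (B,merge)→1940, (D,nl)→4720, (B,nl)→8500; best=1400 via (D,hash)
  {ACD}: card=300; try (C,hash)→1320, (C,nl_idx)→1400, (D,hash)→1680, (C,merge)→1720, (D,merge)→4130, (C,nl)→6500 …(+1); best=1320 via (C,hash)
  {ADE}: card=100; try (D,hash)→1280, (E,hash)→1320, (E,merge)→1720, (D,merge)→1730, (D,nl)→5580, (E,nl)→6500; best=1280 via (D,hash)
  {ABC}: card=240; try (C,nl_idx)→1440, (C,hash)→1520, (C,merge)→1780, (B,hash)→2200, (B,merge)→4420, (C,nl)→5520 …(+1); best=1440 via (C,nl_idx)
  {ABE}: card=80; try (E,hash)→1520, (E,merge)→1780, (B,hash)→1800, (B,merge)→2020, (E,nl)→5520, (B,nl)→8580; best=1520 via (E,hash)
  {ACE}: card=300; try (C,hash)→1400, (C,nl_idx)→1480, (E,hash)→1800, (C,merge)→1800, (E,merge)→4200, (C,nl)→6580 …(+1); best=1400 via (C,hash)
  {ABCD}: card=240; try (C,nl_idx)→2120, (C,hash)→2200, (D,hash)→2280, (C,merge)→2460, (B,hash)→2740, (D,merge)→3950 …(+4); best=2120 via (C,nl_idx)
  {ABDE}: card=80; try (E,hash)→2200, (D,hash)→2200, (E,merge)→2460, (B,hash)→2500, (D,merge)→2510, (B,merge)→2720 …(+3); best=2200 via (E,hash)
  {ACDE}: card=300; try (C,hash)→2100, (C,nl_idx)→2180, (D,hash)→2300, (E,hash)→2340, (C,merge)→2500, (E,merge)→4740 …(+4); best=2100 via (C,hash)
  {ABCE}: card=240; try (C,nl_idx)→2240, (C,hash)→2320, (E,hash)→2400, (C,merge)→2580, (B,hash)→2820, (E,merge)→4020 …(+4); best=2240 via (C,nl_idx)
  {ABCDE}: card=240; try (C,nl_idx)→2920, (C,hash)→3000, (E,hash)→3080, (D,hash)→3080, (C,merge)→3260, (B,hash)→3520 …(+7); best=2920 via (C,nl_idx)

cost=2920; order=B,A,D,E,C; methods=nl_idx,hash,hash,nl_idx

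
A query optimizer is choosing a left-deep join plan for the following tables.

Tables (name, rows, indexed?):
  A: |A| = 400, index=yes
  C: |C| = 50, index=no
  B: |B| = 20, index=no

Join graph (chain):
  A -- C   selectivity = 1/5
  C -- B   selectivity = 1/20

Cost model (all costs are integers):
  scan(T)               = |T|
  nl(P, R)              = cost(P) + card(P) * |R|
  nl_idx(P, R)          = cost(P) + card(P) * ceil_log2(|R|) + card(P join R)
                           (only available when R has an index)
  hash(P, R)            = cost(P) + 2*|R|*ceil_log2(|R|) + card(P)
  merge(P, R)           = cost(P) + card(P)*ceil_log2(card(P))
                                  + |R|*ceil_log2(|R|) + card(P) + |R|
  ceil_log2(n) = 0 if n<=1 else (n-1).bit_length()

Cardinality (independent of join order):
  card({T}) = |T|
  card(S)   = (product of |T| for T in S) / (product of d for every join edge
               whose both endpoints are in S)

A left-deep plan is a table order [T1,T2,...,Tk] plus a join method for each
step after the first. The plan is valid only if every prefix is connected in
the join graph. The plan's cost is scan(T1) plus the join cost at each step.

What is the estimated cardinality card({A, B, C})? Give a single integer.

4000

Tables in S: A(400), B(20), C(50)
Edges inside S: A-C(d=5), C-B(d=20)
numerator = 400 * 20 * 50 = 400000
denominator = 5 * 20 = 100
card(S) = 400000 / 100 = 4000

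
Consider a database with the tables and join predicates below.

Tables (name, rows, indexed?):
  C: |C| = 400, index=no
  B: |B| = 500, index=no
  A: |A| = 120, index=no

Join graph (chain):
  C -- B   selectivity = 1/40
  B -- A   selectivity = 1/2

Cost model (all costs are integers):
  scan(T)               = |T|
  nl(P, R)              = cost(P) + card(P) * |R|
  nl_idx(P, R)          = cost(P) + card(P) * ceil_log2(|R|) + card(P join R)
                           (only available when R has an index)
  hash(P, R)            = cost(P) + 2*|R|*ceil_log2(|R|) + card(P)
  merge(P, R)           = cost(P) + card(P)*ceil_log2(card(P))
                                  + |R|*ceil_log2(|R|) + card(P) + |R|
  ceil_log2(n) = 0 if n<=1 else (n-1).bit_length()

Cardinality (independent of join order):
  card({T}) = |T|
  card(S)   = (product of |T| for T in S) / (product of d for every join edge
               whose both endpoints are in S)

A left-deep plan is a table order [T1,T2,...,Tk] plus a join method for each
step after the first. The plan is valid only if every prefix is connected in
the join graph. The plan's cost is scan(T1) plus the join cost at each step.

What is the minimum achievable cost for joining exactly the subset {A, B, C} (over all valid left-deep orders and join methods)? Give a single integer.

14880

Selinger DP over subsets of {A,B,C}:
  {C}: scan cost=400, card=400
  {B}: scan cost=500, card=500
  {A}: scan cost=120, card=120
  {BC}: card=5000; try (C,hash)→8200, (B,merge)→9400, (C,merge)→9500, (B,hash)→9800, (B,nl)→200400, (C,nl)→200500; best=8200 via (C,hash)
  {AB}: card=30000; try (A,hash)→2680, (B,merge)→6080, (A,merge)→6460, (B,hash)→9240, (B,nl)→60120, (A,nl)→60500; best=2680 via (A,hash)
  {ABC}: card=300000; try (A,hash)→14880, (C,hash)→39880, (A,merge)→79160, (C,merge)→486680, (A,nl)→608200, (C,nl)→12002680; best=14880 via (A,hash)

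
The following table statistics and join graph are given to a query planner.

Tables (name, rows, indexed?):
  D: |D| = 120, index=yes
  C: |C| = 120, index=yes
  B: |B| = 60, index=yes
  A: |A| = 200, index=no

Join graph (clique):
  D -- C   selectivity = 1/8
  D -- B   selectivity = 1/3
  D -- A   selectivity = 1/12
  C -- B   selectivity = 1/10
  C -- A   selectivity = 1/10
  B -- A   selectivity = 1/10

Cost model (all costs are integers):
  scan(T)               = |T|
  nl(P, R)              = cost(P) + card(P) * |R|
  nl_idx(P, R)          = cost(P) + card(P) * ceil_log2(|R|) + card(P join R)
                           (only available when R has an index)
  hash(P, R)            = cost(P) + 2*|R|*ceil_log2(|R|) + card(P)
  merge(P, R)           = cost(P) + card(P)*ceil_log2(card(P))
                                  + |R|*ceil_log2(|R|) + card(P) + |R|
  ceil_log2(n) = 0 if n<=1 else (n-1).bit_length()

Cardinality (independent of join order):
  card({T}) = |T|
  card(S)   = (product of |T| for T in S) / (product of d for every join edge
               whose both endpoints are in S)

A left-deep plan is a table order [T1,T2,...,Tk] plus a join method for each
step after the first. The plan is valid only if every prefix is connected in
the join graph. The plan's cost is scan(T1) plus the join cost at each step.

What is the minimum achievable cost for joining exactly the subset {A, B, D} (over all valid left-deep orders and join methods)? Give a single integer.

4000

Selinger DP over subsets of {A,B,D}:
  {D}: scan cost=120, card=120
  {B}: scan cost=60, card=60
  {A}: scan cost=200, card=200
  {BD}: card=2400; try (B,hash)→960, (D,merge)→1440, (B,merge)→1500, (D,hash)→1800, (D,nl_idx)→2880, (B,nl_idx)→3240 …(+2); best=960 via (B,hash)
  {AD}: card=2000; try (D,hash)→2080, (A,merge)→2880, (D,merge)→2960, (A,hash)→3440, (D,nl_idx)→3600, (A,nl)→24120 …(+1); best=2080 via (D,hash)
  {AB}: card=1200; try (B,hash)→1120, (A,merge)→2280, (B,merge)→2420, (B,nl_idx)→2600, (A,hash)→3320, (A,nl)→12060 …(+1); best=1120 via (B,hash)
  {ABD}: card=4000; try (D,hash)→4000, (B,hash)→4800, (A,hash)→6560, (D,nl_idx)→13520, (D,merge)→16480, (B,nl_idx)→18080 …(+5); best=4000 via (D,hash)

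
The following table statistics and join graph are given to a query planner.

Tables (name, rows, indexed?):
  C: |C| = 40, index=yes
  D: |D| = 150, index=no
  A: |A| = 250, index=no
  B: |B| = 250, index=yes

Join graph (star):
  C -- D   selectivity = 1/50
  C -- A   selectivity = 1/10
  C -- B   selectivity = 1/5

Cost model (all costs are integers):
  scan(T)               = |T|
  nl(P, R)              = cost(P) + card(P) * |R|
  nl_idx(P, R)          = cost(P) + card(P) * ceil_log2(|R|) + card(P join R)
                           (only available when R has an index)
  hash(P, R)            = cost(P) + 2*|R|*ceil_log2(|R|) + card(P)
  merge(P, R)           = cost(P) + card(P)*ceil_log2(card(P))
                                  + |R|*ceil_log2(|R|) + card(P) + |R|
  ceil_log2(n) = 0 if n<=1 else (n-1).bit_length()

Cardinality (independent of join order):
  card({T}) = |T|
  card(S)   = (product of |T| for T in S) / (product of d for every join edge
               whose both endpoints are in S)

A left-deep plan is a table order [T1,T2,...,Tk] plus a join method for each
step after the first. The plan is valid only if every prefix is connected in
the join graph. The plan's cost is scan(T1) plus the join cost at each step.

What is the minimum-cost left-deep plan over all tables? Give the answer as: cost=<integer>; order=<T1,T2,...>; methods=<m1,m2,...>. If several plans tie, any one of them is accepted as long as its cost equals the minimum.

Selinger DP (subsets sized 1..n):
  {C}: scan cost=40, card=40
  {D}: scan cost=150, card=150
  {A}: scan cost=250, card=250
  {B}: scan cost=250, card=250
  {CD}: card=120; try (C,hash)→780, (C,nl_idx)→1170, (D,merge)→1670, (C,merge)→1780, (D,hash)→2480, (D,nl)→6040 …(+1); best=780 via (C,hash)
  {AC}: card=1000; try (C,hash)→980, (A,merge)→2570, (C,nl_idx)→2750, (C,merge)→2780, (A,hash)→4080, (A,nl)→10040 …(+1); best=980 via (C,hash)
  {BC}: card=2000; try (C,hash)→980, (B,nl_idx)→2360, (B,merge)→2570, (C,merge)→2780, (C,nl_idx)→3750, (B,hash)→4080 …(+2); best=980 via (C,hash)
  {ACD}: card=3000; try (A,merge)→3990, (D,hash)→4380, (A,hash)→4900, (D,merge)→13330, (A,nl)→30780, (D,nl)→150980; best=3990 via (A,merge)
  {BCD}: card=6000; try (B,merge)→3990, (B,hash)→4900, (D,hash)→5380, (B,nl_idx)→7740, (D,merge)→26330, (B,nl)→30780 …(+1); best=3990 via (B,merge)
  {ABC}: card=50000; try (B,hash)→5980, (A,hash)→6980, (B,merge)→14230, (A,merge)→27230, (B,nl_idx)→58980, (B,nl)→250980 …(+1); best=5980 via (B,hash)
  {ABCD}: card=150000; try (B,hash)→10990, (A,hash)→13990, (B,merge)→45240, (D,hash)→58380, (A,merge)→90240, (B,nl_idx)→177990 …(+4); best=10990 via (B,hash)

cost=10990; order=D,C,A,B; methods=hash,merge,hash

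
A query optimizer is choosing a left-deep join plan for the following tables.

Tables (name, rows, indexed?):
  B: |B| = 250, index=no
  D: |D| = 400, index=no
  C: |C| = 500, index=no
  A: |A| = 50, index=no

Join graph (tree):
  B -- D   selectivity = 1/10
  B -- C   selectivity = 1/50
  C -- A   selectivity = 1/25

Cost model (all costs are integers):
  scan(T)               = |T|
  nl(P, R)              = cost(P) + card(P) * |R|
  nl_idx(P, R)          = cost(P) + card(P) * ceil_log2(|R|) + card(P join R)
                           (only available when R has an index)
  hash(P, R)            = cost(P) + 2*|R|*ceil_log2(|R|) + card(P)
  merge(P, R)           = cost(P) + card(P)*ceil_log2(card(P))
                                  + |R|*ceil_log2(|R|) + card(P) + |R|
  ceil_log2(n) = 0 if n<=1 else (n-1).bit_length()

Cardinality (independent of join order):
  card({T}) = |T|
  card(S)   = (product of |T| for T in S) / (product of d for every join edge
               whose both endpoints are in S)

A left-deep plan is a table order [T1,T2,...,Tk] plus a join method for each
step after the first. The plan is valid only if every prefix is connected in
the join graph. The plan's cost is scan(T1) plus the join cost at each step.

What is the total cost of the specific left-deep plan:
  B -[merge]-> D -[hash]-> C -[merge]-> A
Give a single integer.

1825850

step 1: scan B: cost=250, card=250
step 2: join D via merge
    card(P join D) = 250*400/(10) = 10000
    cost = 250 + 250*8 + 400*9 + 250 + 400 = 6500
step 3: join C via hash
    card(P join C) = 10000*500/(50) = 100000
    cost = 6500 + 2*500*9 + 10000 = 25500
step 4: join A via merge
    card(P join A) = 100000*50/(25) = 200000
    cost = 25500 + 100000*17 + 50*6 + 100000 + 50 = 1825850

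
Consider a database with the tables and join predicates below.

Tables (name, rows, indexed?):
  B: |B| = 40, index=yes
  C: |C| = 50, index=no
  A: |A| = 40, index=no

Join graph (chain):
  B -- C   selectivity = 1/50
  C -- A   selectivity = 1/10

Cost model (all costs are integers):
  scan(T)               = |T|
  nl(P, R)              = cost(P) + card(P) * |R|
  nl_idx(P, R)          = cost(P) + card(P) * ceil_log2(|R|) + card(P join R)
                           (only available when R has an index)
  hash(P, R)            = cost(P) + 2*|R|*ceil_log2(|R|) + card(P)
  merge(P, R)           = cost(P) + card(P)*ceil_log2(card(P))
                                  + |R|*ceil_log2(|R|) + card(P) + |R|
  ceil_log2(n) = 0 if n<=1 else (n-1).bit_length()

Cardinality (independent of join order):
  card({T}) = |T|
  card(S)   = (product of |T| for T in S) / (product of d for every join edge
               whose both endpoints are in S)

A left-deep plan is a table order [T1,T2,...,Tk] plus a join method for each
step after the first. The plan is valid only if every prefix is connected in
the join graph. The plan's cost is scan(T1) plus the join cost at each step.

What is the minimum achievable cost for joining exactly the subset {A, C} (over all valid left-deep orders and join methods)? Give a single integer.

580

Selinger DP over subsets of {A,C}:
  {C}: scan cost=50, card=50
  {A}: scan cost=40, card=40
  {AC}: card=200; try (A,hash)→580, (C,merge)→670, (C,hash)→680, (A,merge)→680, (C,nl)→2040, (A,nl)→2050; best=580 via (A,hash)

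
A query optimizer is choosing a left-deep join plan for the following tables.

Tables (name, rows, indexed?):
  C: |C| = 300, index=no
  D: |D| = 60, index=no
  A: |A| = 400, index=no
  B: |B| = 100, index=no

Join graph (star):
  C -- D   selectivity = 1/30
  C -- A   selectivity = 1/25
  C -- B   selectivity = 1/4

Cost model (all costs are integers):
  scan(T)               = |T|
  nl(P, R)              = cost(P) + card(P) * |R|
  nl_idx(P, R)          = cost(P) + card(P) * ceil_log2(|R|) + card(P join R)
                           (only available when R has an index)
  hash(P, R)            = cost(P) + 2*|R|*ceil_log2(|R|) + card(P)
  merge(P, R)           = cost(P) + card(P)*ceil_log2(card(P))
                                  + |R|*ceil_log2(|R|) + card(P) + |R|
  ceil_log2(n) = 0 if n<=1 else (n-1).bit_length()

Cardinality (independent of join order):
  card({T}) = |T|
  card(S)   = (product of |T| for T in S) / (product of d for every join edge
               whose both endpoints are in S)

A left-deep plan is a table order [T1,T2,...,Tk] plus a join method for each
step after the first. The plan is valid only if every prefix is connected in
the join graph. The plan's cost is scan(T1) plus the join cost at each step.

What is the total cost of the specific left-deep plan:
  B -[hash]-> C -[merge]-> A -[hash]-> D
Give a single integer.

235320

step 1: scan B: cost=100, card=100
step 2: join C via hash
    card(P join C) = 100*300/(4) = 7500
    cost = 100 + 2*300*9 + 100 = 5600
step 3: join A via merge
    card(P join A) = 7500*400/(25) = 120000
    cost = 5600 + 7500*13 + 400*9 + 7500 + 400 = 114600
step 4: join D via hash
    card(P join D) = 120000*60/(30) = 240000
    cost = 114600 + 2*60*6 + 120000 = 235320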